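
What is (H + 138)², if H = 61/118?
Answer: 267159025/13924 ≈ 19187.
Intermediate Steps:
H = 61/118 (H = 61*(1/118) = 61/118 ≈ 0.51695)
(H + 138)² = (61/118 + 138)² = (16345/118)² = 267159025/13924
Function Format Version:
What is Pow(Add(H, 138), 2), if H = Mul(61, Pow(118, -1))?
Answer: Rational(267159025, 13924) ≈ 19187.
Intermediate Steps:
H = Rational(61, 118) (H = Mul(61, Rational(1, 118)) = Rational(61, 118) ≈ 0.51695)
Pow(Add(H, 138), 2) = Pow(Add(Rational(61, 118), 138), 2) = Pow(Rational(16345, 118), 2) = Rational(267159025, 13924)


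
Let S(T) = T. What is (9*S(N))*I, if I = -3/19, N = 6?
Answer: -162/19 ≈ -8.5263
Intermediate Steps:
I = -3/19 (I = -3*1/19 = -3/19 ≈ -0.15789)
(9*S(N))*I = (9*6)*(-3/19) = 54*(-3/19) = -162/19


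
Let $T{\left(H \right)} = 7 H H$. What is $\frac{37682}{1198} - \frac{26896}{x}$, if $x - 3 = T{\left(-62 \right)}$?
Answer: $\frac{490919447}{16119689} \approx 30.455$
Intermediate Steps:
$T{\left(H \right)} = 7 H^{2}$
$x = 26911$ ($x = 3 + 7 \left(-62\right)^{2} = 3 + 7 \cdot 3844 = 3 + 26908 = 26911$)
$\frac{37682}{1198} - \frac{26896}{x} = \frac{37682}{1198} - \frac{26896}{26911} = 37682 \cdot \frac{1}{1198} - \frac{26896}{26911} = \frac{18841}{599} - \frac{26896}{26911} = \frac{490919447}{16119689}$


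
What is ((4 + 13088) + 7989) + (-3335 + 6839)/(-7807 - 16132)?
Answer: 504654555/23939 ≈ 21081.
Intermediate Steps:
((4 + 13088) + 7989) + (-3335 + 6839)/(-7807 - 16132) = (13092 + 7989) + 3504/(-23939) = 21081 + 3504*(-1/23939) = 21081 - 3504/23939 = 504654555/23939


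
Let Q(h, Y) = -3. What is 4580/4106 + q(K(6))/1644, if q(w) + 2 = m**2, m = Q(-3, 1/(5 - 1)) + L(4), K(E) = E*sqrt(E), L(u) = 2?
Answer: 3762707/3375132 ≈ 1.1148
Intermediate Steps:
K(E) = E**(3/2)
m = -1 (m = -3 + 2 = -1)
q(w) = -1 (q(w) = -2 + (-1)**2 = -2 + 1 = -1)
4580/4106 + q(K(6))/1644 = 4580/4106 - 1/1644 = 4580*(1/4106) - 1*1/1644 = 2290/2053 - 1/1644 = 3762707/3375132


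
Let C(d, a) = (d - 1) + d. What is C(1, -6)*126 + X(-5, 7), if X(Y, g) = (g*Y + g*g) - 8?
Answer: 132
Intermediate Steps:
X(Y, g) = -8 + g² + Y*g (X(Y, g) = (Y*g + g²) - 8 = (g² + Y*g) - 8 = -8 + g² + Y*g)
C(d, a) = -1 + 2*d (C(d, a) = (-1 + d) + d = -1 + 2*d)
C(1, -6)*126 + X(-5, 7) = (-1 + 2*1)*126 + (-8 + 7² - 5*7) = (-1 + 2)*126 + (-8 + 49 - 35) = 1*126 + 6 = 126 + 6 = 132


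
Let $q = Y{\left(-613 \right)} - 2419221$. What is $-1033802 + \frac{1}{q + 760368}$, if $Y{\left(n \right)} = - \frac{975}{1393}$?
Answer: $- \frac{2388892297863001}{2310783204} \approx -1.0338 \cdot 10^{6}$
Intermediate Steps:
$Y{\left(n \right)} = - \frac{975}{1393}$ ($Y{\left(n \right)} = \left(-975\right) \frac{1}{1393} = - \frac{975}{1393}$)
$q = - \frac{3369975828}{1393}$ ($q = - \frac{975}{1393} - 2419221 = - \frac{3369975828}{1393} \approx -2.4192 \cdot 10^{6}$)
$-1033802 + \frac{1}{q + 760368} = -1033802 + \frac{1}{- \frac{3369975828}{1393} + 760368} = -1033802 + \frac{1}{- \frac{2310783204}{1393}} = -1033802 - \frac{1393}{2310783204} = - \frac{2388892297863001}{2310783204}$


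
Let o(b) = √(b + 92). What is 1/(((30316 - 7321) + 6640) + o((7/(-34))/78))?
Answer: 78592020/2329074268723 - 2*√161756751/2329074268723 ≈ 3.3733e-5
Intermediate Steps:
o(b) = √(92 + b)
1/(((30316 - 7321) + 6640) + o((7/(-34))/78)) = 1/(((30316 - 7321) + 6640) + √(92 + (7/(-34))/78)) = 1/((22995 + 6640) + √(92 + (7*(-1/34))*(1/78))) = 1/(29635 + √(92 - 7/34*1/78)) = 1/(29635 + √(92 - 7/2652)) = 1/(29635 + √(243977/2652)) = 1/(29635 + √161756751/1326)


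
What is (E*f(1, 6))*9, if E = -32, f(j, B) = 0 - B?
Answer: 1728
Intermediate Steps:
f(j, B) = -B
(E*f(1, 6))*9 = -(-32)*6*9 = -32*(-6)*9 = 192*9 = 1728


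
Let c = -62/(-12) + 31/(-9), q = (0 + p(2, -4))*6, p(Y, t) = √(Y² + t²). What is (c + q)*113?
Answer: 3503/18 + 1356*√5 ≈ 3226.7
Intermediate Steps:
q = 12*√5 (q = (0 + √(2² + (-4)²))*6 = (0 + √(4 + 16))*6 = (0 + √20)*6 = (0 + 2*√5)*6 = (2*√5)*6 = 12*√5 ≈ 26.833)
c = 31/18 (c = -62*(-1/12) + 31*(-⅑) = 31/6 - 31/9 = 31/18 ≈ 1.7222)
(c + q)*113 = (31/18 + 12*√5)*113 = 3503/18 + 1356*√5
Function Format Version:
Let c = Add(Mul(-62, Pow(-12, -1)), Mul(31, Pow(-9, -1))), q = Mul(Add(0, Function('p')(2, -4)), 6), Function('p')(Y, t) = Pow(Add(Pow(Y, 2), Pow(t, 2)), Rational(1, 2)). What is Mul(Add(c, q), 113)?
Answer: Add(Rational(3503, 18), Mul(1356, Pow(5, Rational(1, 2)))) ≈ 3226.7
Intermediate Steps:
q = Mul(12, Pow(5, Rational(1, 2))) (q = Mul(Add(0, Pow(Add(Pow(2, 2), Pow(-4, 2)), Rational(1, 2))), 6) = Mul(Add(0, Pow(Add(4, 16), Rational(1, 2))), 6) = Mul(Add(0, Pow(20, Rational(1, 2))), 6) = Mul(Add(0, Mul(2, Pow(5, Rational(1, 2)))), 6) = Mul(Mul(2, Pow(5, Rational(1, 2))), 6) = Mul(12, Pow(5, Rational(1, 2))) ≈ 26.833)
c = Rational(31, 18) (c = Add(Mul(-62, Rational(-1, 12)), Mul(31, Rational(-1, 9))) = Add(Rational(31, 6), Rational(-31, 9)) = Rational(31, 18) ≈ 1.7222)
Mul(Add(c, q), 113) = Mul(Add(Rational(31, 18), Mul(12, Pow(5, Rational(1, 2)))), 113) = Add(Rational(3503, 18), Mul(1356, Pow(5, Rational(1, 2))))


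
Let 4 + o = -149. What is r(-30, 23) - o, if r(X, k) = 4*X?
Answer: 33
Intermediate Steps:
o = -153 (o = -4 - 149 = -153)
r(-30, 23) - o = 4*(-30) - 1*(-153) = -120 + 153 = 33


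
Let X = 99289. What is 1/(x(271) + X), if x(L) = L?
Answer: 1/99560 ≈ 1.0044e-5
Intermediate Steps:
1/(x(271) + X) = 1/(271 + 99289) = 1/99560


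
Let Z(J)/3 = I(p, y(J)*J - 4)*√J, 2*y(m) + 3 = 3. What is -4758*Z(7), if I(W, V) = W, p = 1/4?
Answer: -7137*√7/2 ≈ -9441.4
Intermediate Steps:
p = ¼ ≈ 0.25000
y(m) = 0 (y(m) = -3/2 + (½)*3 = -3/2 + 3/2 = 0)
Z(J) = 3*√J/4 (Z(J) = 3*(√J/4) = 3*√J/4)
-4758*Z(7) = -7137*√7/2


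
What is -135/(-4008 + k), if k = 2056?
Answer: 135/1952 ≈ 0.069160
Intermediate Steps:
-135/(-4008 + k) = -135/(-4008 + 2056) = -135/(-1952) = -135*(-1/1952) = 135/1952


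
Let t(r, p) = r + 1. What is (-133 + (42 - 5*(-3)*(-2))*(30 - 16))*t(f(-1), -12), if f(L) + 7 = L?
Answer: -245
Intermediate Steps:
f(L) = -7 + L
t(r, p) = 1 + r
(-133 + (42 - 5*(-3)*(-2))*(30 - 16))*t(f(-1), -12) = (-133 + (42 - 5*(-3)*(-2))*(30 - 16))*(1 + (-7 - 1)) = (-133 + (42 + 15*(-2))*14)*(1 - 8) = (-133 + (42 - 30)*14)*(-7) = (-133 + 12*14)*(-7) = (-133 + 168)*(-7) = 35*(-7) = -245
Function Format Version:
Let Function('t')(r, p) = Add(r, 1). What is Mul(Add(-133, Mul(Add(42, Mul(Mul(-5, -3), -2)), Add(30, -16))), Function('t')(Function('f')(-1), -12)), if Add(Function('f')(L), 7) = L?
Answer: -245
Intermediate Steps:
Function('f')(L) = Add(-7, L)
Function('t')(r, p) = Add(1, r)
Mul(Add(-133, Mul(Add(42, Mul(Mul(-5, -3), -2)), Add(30, -16))), Function('t')(Function('f')(-1), -12)) = Mul(Add(-133, Mul(Add(42, Mul(Mul(-5, -3), -2)), Add(30, -16))), Add(1, Add(-7, -1))) = Mul(Add(-133, Mul(Add(42, Mul(15, -2)), 14)), Add(1, -8)) = Mul(Add(-133, Mul(Add(42, -30), 14)), -7) = Mul(Add(-133, Mul(12, 14)), -7) = Mul(Add(-133, 168), -7) = Mul(35, -7) = -245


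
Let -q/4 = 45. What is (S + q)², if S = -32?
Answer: 44944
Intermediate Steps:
q = -180 (q = -4*45 = -180)
(S + q)² = (-32 - 180)² = (-212)² = 44944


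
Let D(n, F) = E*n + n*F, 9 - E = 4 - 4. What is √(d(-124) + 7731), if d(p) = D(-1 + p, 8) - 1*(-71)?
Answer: √5677 ≈ 75.346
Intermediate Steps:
E = 9 (E = 9 - (4 - 4) = 9 - 1*0 = 9 + 0 = 9)
D(n, F) = 9*n + F*n (D(n, F) = 9*n + n*F = 9*n + F*n)
d(p) = 54 + 17*p (d(p) = (-1 + p)*(9 + 8) - 1*(-71) = (-1 + p)*17 + 71 = (-17 + 17*p) + 71 = 54 + 17*p)
√(d(-124) + 7731) = √((54 + 17*(-124)) + 7731) = √((54 - 2108) + 7731) = √(-2054 + 7731) = √5677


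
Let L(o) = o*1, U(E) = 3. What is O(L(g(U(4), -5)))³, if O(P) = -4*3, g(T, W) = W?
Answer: -1728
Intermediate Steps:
L(o) = o
O(P) = -12
O(L(g(U(4), -5)))³ = (-12)³ = -1728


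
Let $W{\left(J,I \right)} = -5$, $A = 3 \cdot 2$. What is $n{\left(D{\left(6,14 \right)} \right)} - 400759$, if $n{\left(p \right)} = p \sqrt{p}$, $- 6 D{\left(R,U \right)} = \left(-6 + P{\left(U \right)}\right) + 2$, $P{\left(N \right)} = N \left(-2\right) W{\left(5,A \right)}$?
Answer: $-400759 - \frac{136 i \sqrt{51}}{9} \approx -4.0076 \cdot 10^{5} - 107.91 i$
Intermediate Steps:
$A = 6$
$P{\left(N \right)} = 10 N$ ($P{\left(N \right)} = N \left(-2\right) \left(-5\right) = - 2 N \left(-5\right) = 10 N$)
$D{\left(R,U \right)} = \frac{2}{3} - \frac{5 U}{3}$ ($D{\left(R,U \right)} = - \frac{\left(-6 + 10 U\right) + 2}{6} = - \frac{-4 + 10 U}{6} = \frac{2}{3} - \frac{5 U}{3}$)
$n{\left(p \right)} = p^{\frac{3}{2}}$
$n{\left(D{\left(6,14 \right)} \right)} - 400759 = \left(\frac{2}{3} - \frac{70}{3}\right)^{\frac{3}{2}} - 400759 = \left(- \frac{68}{3}\right)^{\frac{3}{2}} - 400759 = - \frac{136 i \sqrt{51}}{9} - 400759 = -400759 - \frac{136 i \sqrt{51}}{9}$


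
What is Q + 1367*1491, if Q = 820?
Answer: 2039017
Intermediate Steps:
Q + 1367*1491 = 820 + 1367*1491 = 820 + 2038197 = 2039017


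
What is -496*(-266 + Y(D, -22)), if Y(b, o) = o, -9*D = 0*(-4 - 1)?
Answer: 142848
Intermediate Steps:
D = 0 (D = -0*(-4 - 1) = -0*(-5) = -⅑*0 = 0)
-496*(-266 + Y(D, -22)) = -496*(-266 - 22) = -496*(-288) = 142848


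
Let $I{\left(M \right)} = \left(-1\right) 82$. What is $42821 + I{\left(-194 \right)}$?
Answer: $42739$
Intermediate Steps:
$I{\left(M \right)} = -82$
$42821 + I{\left(-194 \right)} = 42821 - 82 = 42739$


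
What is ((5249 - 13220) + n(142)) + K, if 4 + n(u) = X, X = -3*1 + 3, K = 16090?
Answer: 8115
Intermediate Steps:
X = 0 (X = -3 + 3 = 0)
n(u) = -4 (n(u) = -4 + 0 = -4)
((5249 - 13220) + n(142)) + K = ((5249 - 13220) - 4) + 16090 = (-7971 - 4) + 16090 = -7975 + 16090 = 8115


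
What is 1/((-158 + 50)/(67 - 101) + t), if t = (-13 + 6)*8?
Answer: -17/898 ≈ -0.018931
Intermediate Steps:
t = -56 (t = -7*8 = -56)
1/((-158 + 50)/(67 - 101) + t) = 1/((-158 + 50)/(67 - 101) - 56) = 1/(-108/(-34) - 56) = 1/(-108*(-1/34) - 56) = 1/(54/17 - 56) = 1/(-898/17) = -17/898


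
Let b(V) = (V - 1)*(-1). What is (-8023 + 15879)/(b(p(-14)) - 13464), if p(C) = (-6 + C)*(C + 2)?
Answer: -7856/13703 ≈ -0.57331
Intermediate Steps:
p(C) = (-6 + C)*(2 + C)
b(V) = 1 - V (b(V) = (-1 + V)*(-1) = 1 - V)
(-8023 + 15879)/(b(p(-14)) - 13464) = (-8023 + 15879)/((1 - (-12 + (-14)² - 4*(-14))) - 13464) = 7856/((1 - (-12 + 196 + 56)) - 13464) = 7856/((1 - 1*240) - 13464) = 7856/((1 - 240) - 13464) = 7856/(-239 - 13464) = 7856/(-13703) = 7856*(-1/13703) = -7856/13703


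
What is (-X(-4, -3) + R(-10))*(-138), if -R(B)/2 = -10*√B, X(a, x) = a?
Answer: -552 - 2760*I*√10 ≈ -552.0 - 8727.9*I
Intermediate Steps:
R(B) = 20*√B (R(B) = -(-20)*√B = 20*√B)
(-X(-4, -3) + R(-10))*(-138) = (-1*(-4) + 20*√(-10))*(-138) = (4 + 20*(I*√10))*(-138) = (4 + 20*I*√10)*(-138) = -552 - 2760*I*√10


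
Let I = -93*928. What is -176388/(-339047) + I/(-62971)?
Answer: 40368441036/21350128637 ≈ 1.8908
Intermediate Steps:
I = -86304
-176388/(-339047) + I/(-62971) = -176388/(-339047) - 86304/(-62971) = -176388*(-1/339047) - 86304*(-1/62971) = 176388/339047 + 86304/62971 = 40368441036/21350128637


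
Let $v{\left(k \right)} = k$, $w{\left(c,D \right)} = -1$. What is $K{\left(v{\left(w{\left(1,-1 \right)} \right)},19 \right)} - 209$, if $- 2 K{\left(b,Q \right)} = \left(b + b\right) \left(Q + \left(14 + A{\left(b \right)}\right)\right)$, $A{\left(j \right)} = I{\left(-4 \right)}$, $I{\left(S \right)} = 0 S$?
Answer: $-176$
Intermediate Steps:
$I{\left(S \right)} = 0$
$A{\left(j \right)} = 0$
$K{\left(b,Q \right)} = - b \left(14 + Q\right)$ ($K{\left(b,Q \right)} = - \frac{\left(b + b\right) \left(Q + \left(14 + 0\right)\right)}{2} = - \frac{2 b \left(Q + 14\right)}{2} = - \frac{2 b \left(14 + Q\right)}{2} = - b \left(14 + Q\right)$)
$K{\left(v{\left(w{\left(1,-1 \right)} \right)},19 \right)} - 209 = \left(-1\right) \left(-1\right) \left(14 + 19\right) - 209 = \left(-1\right) \left(-1\right) 33 - 209 = 33 - 209 = -176$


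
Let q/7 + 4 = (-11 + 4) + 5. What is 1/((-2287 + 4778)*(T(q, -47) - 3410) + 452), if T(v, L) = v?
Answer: -1/8598480 ≈ -1.1630e-7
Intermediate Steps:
q = -42 (q = -28 + 7*((-11 + 4) + 5) = -28 + 7*(-7 + 5) = -28 + 7*(-2) = -28 - 14 = -42)
1/((-2287 + 4778)*(T(q, -47) - 3410) + 452) = 1/((-2287 + 4778)*(-42 - 3410) + 452) = 1/(2491*(-3452) + 452) = 1/(-8598932 + 452) = 1/(-8598480) = -1/8598480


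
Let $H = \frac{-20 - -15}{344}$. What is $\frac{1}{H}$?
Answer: $- \frac{344}{5} \approx -68.8$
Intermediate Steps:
$H = - \frac{5}{344}$ ($H = \frac{-20 + 15}{344} = \frac{1}{344} \left(-5\right) = - \frac{5}{344} \approx -0.014535$)
$\frac{1}{H} = \frac{1}{- \frac{5}{344}} = - \frac{344}{5}$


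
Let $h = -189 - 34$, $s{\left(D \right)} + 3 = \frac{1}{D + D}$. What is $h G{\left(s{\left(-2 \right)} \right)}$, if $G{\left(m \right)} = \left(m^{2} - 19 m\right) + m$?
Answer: $- \frac{246415}{16} \approx -15401.0$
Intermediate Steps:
$s{\left(D \right)} = -3 + \frac{1}{2 D}$ ($s{\left(D \right)} = -3 + \frac{1}{D + D} = -3 + \frac{1}{2 D}$)
$h = -223$ ($h = -189 - 34 = -223$)
$G{\left(m \right)} = m^{2} - 18 m$
$h G{\left(s{\left(-2 \right)} \right)} = - 223 \left(-3 + \frac{1}{2 \left(-2\right)}\right) \left(-18 - \left(3 - \frac{1}{2 \left(-2\right)}\right)\right) = - 223 \left(-3 + \frac{1}{2} \left(- \frac{1}{2}\right)\right) \left(-18 + \left(-3 + \frac{1}{2} \left(- \frac{1}{2}\right)\right)\right) = - 223 \left(-3 - \frac{1}{4}\right) \left(-18 - \frac{13}{4}\right) = - 223 \left(- \frac{13 \left(-18 - \frac{13}{4}\right)}{4}\right) = - 223 \left(\left(- \frac{13}{4}\right) \left(- \frac{85}{4}\right)\right) = \left(-223\right) \frac{1105}{16} = - \frac{246415}{16}$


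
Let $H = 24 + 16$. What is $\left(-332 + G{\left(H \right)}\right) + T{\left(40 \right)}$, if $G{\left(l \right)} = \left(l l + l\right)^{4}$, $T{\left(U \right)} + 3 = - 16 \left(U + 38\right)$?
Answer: $7233948158417$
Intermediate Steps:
$T{\left(U \right)} = -611 - 16 U$ ($T{\left(U \right)} = -3 - 16 \left(U + 38\right) = -3 - 16 \left(38 + U\right) = -3 - \left(608 + 16 U\right) = -611 - 16 U$)
$H = 40$
$G{\left(l \right)} = \left(l + l^{2}\right)^{4}$ ($G{\left(l \right)} = \left(l^{2} + l\right)^{4} = \left(l + l^{2}\right)^{4}$)
$\left(-332 + G{\left(H \right)}\right) + T{\left(40 \right)} = \left(-332 + 40^{4} \left(1 + 40\right)^{4}\right) - 1251 = \left(-332 + 2560000 \cdot 41^{4}\right) - 1251 = \left(-332 + 2560000 \cdot 2825761\right) - 1251 = \left(-332 + 7233948160000\right) - 1251 = 7233948159668 - 1251 = 7233948158417$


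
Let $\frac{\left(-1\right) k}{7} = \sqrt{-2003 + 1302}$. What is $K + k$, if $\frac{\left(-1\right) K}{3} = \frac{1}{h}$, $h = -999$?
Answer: $\frac{1}{333} - 7 i \sqrt{701} \approx 0.003003 - 185.33 i$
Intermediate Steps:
$k = - 7 i \sqrt{701}$ ($k = - 7 \sqrt{-2003 + 1302} = - 7 \sqrt{-701} = - 7 i \sqrt{701} \approx - 185.33 i$)
$K = \frac{1}{333}$ ($K = - \frac{3}{-999} = \left(-3\right) \left(- \frac{1}{999}\right) = \frac{1}{333} \approx 0.003003$)
$K + k = \frac{1}{333} - 7 i \sqrt{701}$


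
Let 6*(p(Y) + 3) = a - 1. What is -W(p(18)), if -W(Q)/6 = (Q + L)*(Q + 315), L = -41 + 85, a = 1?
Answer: 76752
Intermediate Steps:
p(Y) = -3 (p(Y) = -3 + (1 - 1)/6 = -3 + (1/6)*0 = -3 + 0 = -3)
L = 44
W(Q) = -6*(44 + Q)*(315 + Q) (W(Q) = -6*(Q + 44)*(Q + 315) = -6*(44 + Q)*(315 + Q))
-W(p(18)) = -(-83160 - 2154*(-3) - 6*(-3)**2) = -(-83160 + 6462 - 6*9) = -(-83160 + 6462 - 54) = -1*(-76752) = 76752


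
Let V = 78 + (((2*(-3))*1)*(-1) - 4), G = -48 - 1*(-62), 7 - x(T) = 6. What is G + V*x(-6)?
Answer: 94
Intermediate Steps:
x(T) = 1 (x(T) = 7 - 1*6 = 7 - 6 = 1)
G = 14 (G = -48 + 62 = 14)
V = 80 (V = 78 + (-6*1*(-1) - 4) = 78 + (-6*(-1) - 4) = 78 + (6 - 4) = 78 + 2 = 80)
G + V*x(-6) = 14 + 80*1 = 14 + 80 = 94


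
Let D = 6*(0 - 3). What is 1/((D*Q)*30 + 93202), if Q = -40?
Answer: 1/114802 ≈ 8.7106e-6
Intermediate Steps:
D = -18 (D = 6*(-3) = -18)
1/((D*Q)*30 + 93202) = 1/(-18*(-40)*30 + 93202) = 1/(720*30 + 93202) = 1/(21600 + 93202) = 1/114802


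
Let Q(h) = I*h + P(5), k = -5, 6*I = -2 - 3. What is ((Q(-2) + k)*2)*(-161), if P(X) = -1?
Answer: 4186/3 ≈ 1395.3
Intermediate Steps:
I = -⅚ (I = (-2 - 3)/6 = (⅙)*(-5) = -⅚ ≈ -0.83333)
Q(h) = -1 - 5*h/6 (Q(h) = -5*h/6 - 1 = -1 - 5*h/6)
((Q(-2) + k)*2)*(-161) = (((-1 - ⅚*(-2)) - 5)*2)*(-161) = (((-1 + 5/3) - 5)*2)*(-161) = ((⅔ - 5)*2)*(-161) = -13/3*2*(-161) = -26/3*(-161) = 4186/3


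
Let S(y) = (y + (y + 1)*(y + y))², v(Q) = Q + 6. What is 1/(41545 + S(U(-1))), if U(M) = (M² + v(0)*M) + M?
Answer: 1/44461 ≈ 2.2492e-5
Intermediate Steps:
v(Q) = 6 + Q
U(M) = M² + 7*M (U(M) = (M² + (6 + 0)*M) + M = (M² + 6*M) + M = M² + 7*M)
S(y) = (y + 2*y*(1 + y))² (S(y) = (y + (1 + y)*(2*y))² = (y + 2*y*(1 + y))²)
1/(41545 + S(U(-1))) = 1/(41545 + (-(7 - 1))²*(3 + 2*(-(7 - 1)))²) = 1/(41545 + (-1*6)²*(3 + 2*(-1*6))²) = 1/(41545 + (-6)²*(3 + 2*(-6))²) = 1/(41545 + 36*(3 - 12)²) = 1/(41545 + 36*(-9)²) = 1/(41545 + 36*81) = 1/(41545 + 2916) = 1/44461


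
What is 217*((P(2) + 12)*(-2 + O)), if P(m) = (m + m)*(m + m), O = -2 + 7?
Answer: 18228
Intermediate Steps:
O = 5
P(m) = 4*m**2 (P(m) = (2*m)*(2*m) = 4*m**2)
217*((P(2) + 12)*(-2 + O)) = 217*((4*2**2 + 12)*(-2 + 5)) = 217*((4*4 + 12)*3) = 217*((16 + 12)*3) = 217*(28*3) = 217*84 = 18228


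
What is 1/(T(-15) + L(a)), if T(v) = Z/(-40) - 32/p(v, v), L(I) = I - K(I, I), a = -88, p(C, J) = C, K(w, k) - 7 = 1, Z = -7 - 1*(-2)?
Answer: -120/11249 ≈ -0.010668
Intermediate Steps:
Z = -5 (Z = -7 + 2 = -5)
K(w, k) = 8 (K(w, k) = 7 + 1 = 8)
L(I) = -8 + I (L(I) = I - 1*8 = I - 8 = -8 + I)
T(v) = ⅛ - 32/v (T(v) = -5/(-40) - 32/v = -5*(-1/40) - 32/v = ⅛ - 32/v)
1/(T(-15) + L(a)) = 1/((⅛)*(-256 - 15)/(-15) + (-8 - 88)) = 1/((⅛)*(-1/15)*(-271) - 96) = 1/(271/120 - 96) = 1/(-11249/120) = -120/11249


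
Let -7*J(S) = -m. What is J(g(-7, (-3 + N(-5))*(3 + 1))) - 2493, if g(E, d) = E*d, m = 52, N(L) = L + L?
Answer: -17399/7 ≈ -2485.6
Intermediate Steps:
N(L) = 2*L
J(S) = 52/7 (J(S) = -(-1)*52/7 = -1/7*(-52) = 52/7)
J(g(-7, (-3 + N(-5))*(3 + 1))) - 2493 = 52/7 - 2493 = -17399/7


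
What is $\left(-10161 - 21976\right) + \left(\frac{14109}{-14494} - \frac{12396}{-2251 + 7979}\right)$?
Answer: $- \frac{333540833945}{10377704} \approx -32140.0$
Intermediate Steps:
$\left(-10161 - 21976\right) + \left(\frac{14109}{-14494} - \frac{12396}{-2251 + 7979}\right) = -32137 + \left(14109 \left(- \frac{1}{14494}\right) - \frac{12396}{5728}\right) = -32137 - \frac{32560497}{10377704} = - \frac{333540833945}{10377704}$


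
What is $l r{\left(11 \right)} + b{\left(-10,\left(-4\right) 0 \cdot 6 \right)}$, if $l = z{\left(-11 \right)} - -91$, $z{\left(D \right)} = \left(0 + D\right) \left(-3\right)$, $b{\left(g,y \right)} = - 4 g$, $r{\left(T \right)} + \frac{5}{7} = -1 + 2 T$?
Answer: $\frac{17888}{7} \approx 2555.4$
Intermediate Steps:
$r{\left(T \right)} = - \frac{12}{7} + 2 T$ ($r{\left(T \right)} = - \frac{5}{7} + \left(-1 + 2 T\right) = - \frac{12}{7} + 2 T$)
$z{\left(D \right)} = - 3 D$ ($z{\left(D \right)} = D \left(-3\right) = - 3 D$)
$l = 124$ ($l = \left(-3\right) \left(-11\right) - -91 = 33 + 91 = 124$)
$l r{\left(11 \right)} + b{\left(-10,\left(-4\right) 0 \cdot 6 \right)} = 124 \left(- \frac{12}{7} + 2 \cdot 11\right) - -40 = 124 \left(- \frac{12}{7} + 22\right) + 40 = 124 \cdot \frac{142}{7} + 40 = \frac{17608}{7} + 40 = \frac{17888}{7}$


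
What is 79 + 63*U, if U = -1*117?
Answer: -7292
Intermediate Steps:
U = -117
79 + 63*U = 79 + 63*(-117) = 79 - 7371 = -7292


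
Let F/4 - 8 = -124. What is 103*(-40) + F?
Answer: -4584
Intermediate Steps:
F = -464 (F = 32 + 4*(-124) = 32 - 496 = -464)
103*(-40) + F = 103*(-40) - 464 = -4120 - 464 = -4584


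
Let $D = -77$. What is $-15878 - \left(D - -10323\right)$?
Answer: $-26124$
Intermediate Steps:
$-15878 - \left(D - -10323\right) = -15878 - \left(-77 - -10323\right) = -15878 - \left(-77 + 10323\right) = -15878 - 10246 = -26124$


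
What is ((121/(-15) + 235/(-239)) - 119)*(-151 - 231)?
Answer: 175360538/3585 ≈ 48915.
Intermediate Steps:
((121/(-15) + 235/(-239)) - 119)*(-151 - 231) = ((121*(-1/15) + 235*(-1/239)) - 119)*(-382) = ((-121/15 - 235/239) - 119)*(-382) = (-32444/3585 - 119)*(-382) = -459059/3585*(-382) = 175360538/3585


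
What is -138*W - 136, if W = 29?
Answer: -4138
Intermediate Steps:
-138*W - 136 = -138*29 - 136 = -4002 - 136 = -4138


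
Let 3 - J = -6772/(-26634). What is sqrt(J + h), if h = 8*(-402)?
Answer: I*sqrt(569846508519)/13317 ≈ 56.686*I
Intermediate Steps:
J = 36565/13317 (J = 3 - (-6772)/(-26634) = 3 - (-6772)*(-1)/26634 = 3 - 1*3386/13317 = 3 - 3386/13317 = 36565/13317 ≈ 2.7457)
h = -3216
sqrt(J + h) = sqrt(36565/13317 - 3216) = sqrt(-42790907/13317) = I*sqrt(569846508519)/13317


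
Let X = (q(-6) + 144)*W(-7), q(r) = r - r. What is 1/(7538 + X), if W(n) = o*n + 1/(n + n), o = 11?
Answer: -7/24922 ≈ -0.00028088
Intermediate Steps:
q(r) = 0
W(n) = 1/(2*n) + 11*n (W(n) = 11*n + 1/(n + n) = 11*n + 1/(2*n) = 1/(2*n) + 11*n)
X = -77688/7 (X = (0 + 144)*((½)/(-7) + 11*(-7)) = 144*((½)*(-⅐) - 77) = 144*(-1/14 - 77) = 144*(-1079/14) = -77688/7 ≈ -11098.)
1/(7538 + X) = 1/(7538 - 77688/7) = 1/(-24922/7) = -7/24922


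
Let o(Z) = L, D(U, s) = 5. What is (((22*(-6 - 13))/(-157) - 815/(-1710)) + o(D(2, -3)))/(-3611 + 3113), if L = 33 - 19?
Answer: -920263/26739612 ≈ -0.034416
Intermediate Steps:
L = 14
o(Z) = 14
(((22*(-6 - 13))/(-157) - 815/(-1710)) + o(D(2, -3)))/(-3611 + 3113) = (((22*(-6 - 13))/(-157) - 815/(-1710)) + 14)/(-3611 + 3113) = (((22*(-19))*(-1/157) - 815*(-1/1710)) + 14)/(-498) = ((-418*(-1/157) + 163/342) + 14)*(-1/498) = ((418/157 + 163/342) + 14)*(-1/498) = (168547/53694 + 14)*(-1/498) = (920263/53694)*(-1/498) = -920263/26739612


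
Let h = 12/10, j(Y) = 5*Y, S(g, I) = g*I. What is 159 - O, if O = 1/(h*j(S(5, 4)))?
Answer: 19079/120 ≈ 158.99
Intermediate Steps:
S(g, I) = I*g
h = 6/5 (h = 12*(1/10) = 6/5 ≈ 1.2000)
O = 1/120 (O = 1/(6*(5*(4*5))/5) = 1/(6*(5*20)/5) = 1/((6/5)*100) = 1/120 ≈ 0.0083333)
159 - O = 159 - 1*1/120 = 159 - 1/120 = 19079/120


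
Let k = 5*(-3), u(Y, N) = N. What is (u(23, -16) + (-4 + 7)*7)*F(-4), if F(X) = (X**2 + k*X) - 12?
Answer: 320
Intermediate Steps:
k = -15
F(X) = -12 + X**2 - 15*X (F(X) = (X**2 - 15*X) - 12 = -12 + X**2 - 15*X)
(u(23, -16) + (-4 + 7)*7)*F(-4) = (-16 + (-4 + 7)*7)*(-12 + (-4)**2 - 15*(-4)) = (-16 + 3*7)*(-12 + 16 + 60) = (-16 + 21)*64 = 5*64 = 320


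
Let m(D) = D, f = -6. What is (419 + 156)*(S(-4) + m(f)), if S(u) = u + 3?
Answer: -4025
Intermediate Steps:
S(u) = 3 + u
(419 + 156)*(S(-4) + m(f)) = (419 + 156)*((3 - 4) - 6) = 575*(-1 - 6) = 575*(-7) = -4025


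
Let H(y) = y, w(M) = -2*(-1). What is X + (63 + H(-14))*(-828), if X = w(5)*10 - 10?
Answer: -40562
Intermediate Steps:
w(M) = 2
X = 10 (X = 2*10 - 10 = 20 - 10 = 10)
X + (63 + H(-14))*(-828) = 10 + (63 - 14)*(-828) = 10 + 49*(-828) = 10 - 40572 = -40562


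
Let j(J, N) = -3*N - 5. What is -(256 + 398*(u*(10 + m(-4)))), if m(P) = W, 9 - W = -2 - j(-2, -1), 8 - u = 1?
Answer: -53190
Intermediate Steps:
j(J, N) = -5 - 3*N
u = 7 (u = 8 - 1*1 = 8 - 1 = 7)
W = 9 (W = 9 - (-2 - (-5 - 3*(-1))) = 9 - (-2 - (-5 + 3)) = 9 - (-2 - 1*(-2)) = 9 - (-2 + 2) = 9 - 1*0 = 9 + 0 = 9)
m(P) = 9
-(256 + 398*(u*(10 + m(-4)))) = -(256 + 398*(7*(10 + 9))) = -(256 + 398*(7*19)) = -(256 + 398*133) = -(256 + 52934) = -1*53190 = -53190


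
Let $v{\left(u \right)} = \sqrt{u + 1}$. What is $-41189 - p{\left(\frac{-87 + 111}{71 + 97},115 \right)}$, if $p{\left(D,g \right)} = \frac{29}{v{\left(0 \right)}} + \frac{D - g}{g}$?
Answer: $- \frac{33179686}{805} \approx -41217.0$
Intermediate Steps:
$v{\left(u \right)} = \sqrt{1 + u}$
$p{\left(D,g \right)} = 29 + \frac{D - g}{g}$ ($p{\left(D,g \right)} = \frac{29}{\sqrt{1 + 0}} + \frac{D - g}{g} = \frac{29}{\sqrt{1}} + \frac{D - g}{g} = \frac{29}{1} + \frac{D - g}{g} = 29 \cdot 1 + \frac{D - g}{g} = 29 + \frac{D - g}{g}$)
$-41189 - p{\left(\frac{-87 + 111}{71 + 97},115 \right)} = -41189 - \left(28 + \frac{\left(-87 + 111\right) \frac{1}{71 + 97}}{115}\right) = -41189 - \left(28 + \frac{24}{168} \cdot \frac{1}{115}\right) = -41189 - \left(28 + 24 \cdot \frac{1}{168} \cdot \frac{1}{115}\right) = -41189 - \left(28 + \frac{1}{7} \cdot \frac{1}{115}\right) = -41189 - \left(28 + \frac{1}{805}\right) = -41189 - \frac{22541}{805} = - \frac{33179686}{805}$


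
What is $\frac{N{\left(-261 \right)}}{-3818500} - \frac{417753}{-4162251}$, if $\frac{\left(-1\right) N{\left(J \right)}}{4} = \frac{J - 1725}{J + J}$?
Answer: $\frac{11565585506152}{115228276965375} \approx 0.10037$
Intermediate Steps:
$N{\left(J \right)} = - \frac{2 \left(-1725 + J\right)}{J}$ ($N{\left(J \right)} = - 4 \frac{J - 1725}{J + J} = - 4 \frac{-1725 + J}{2 J} = - \frac{2 \left(-1725 + J\right)}{J}$)
$\frac{N{\left(-261 \right)}}{-3818500} - \frac{417753}{-4162251} = \frac{-2 + \frac{3450}{-261}}{-3818500} - \frac{417753}{-4162251} = \left(-2 + 3450 \left(- \frac{1}{261}\right)\right) \left(- \frac{1}{3818500}\right) - - \frac{139251}{1387417} = \left(-2 - \frac{1150}{87}\right) \left(- \frac{1}{3818500}\right) + \frac{139251}{1387417} = \left(- \frac{1324}{87}\right) \left(- \frac{1}{3818500}\right) + \frac{139251}{1387417} = \frac{331}{83052375} + \frac{139251}{1387417} = \frac{11565585506152}{115228276965375}$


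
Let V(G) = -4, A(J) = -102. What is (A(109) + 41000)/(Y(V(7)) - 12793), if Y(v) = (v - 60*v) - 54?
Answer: -40898/12611 ≈ -3.2430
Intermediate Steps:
Y(v) = -54 - 59*v (Y(v) = -59*v - 54 = -54 - 59*v)
(A(109) + 41000)/(Y(V(7)) - 12793) = (-102 + 41000)/((-54 - 59*(-4)) - 12793) = 40898/((-54 + 236) - 12793) = 40898/(182 - 12793) = 40898/(-12611) = 40898*(-1/12611) = -40898/12611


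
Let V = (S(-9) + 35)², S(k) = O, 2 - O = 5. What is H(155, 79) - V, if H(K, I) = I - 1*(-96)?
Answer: -849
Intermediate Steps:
O = -3 (O = 2 - 1*5 = 2 - 5 = -3)
S(k) = -3
H(K, I) = 96 + I (H(K, I) = I + 96 = 96 + I)
V = 1024 (V = (-3 + 35)² = 32² = 1024)
H(155, 79) - V = (96 + 79) - 1*1024 = 175 - 1024 = -849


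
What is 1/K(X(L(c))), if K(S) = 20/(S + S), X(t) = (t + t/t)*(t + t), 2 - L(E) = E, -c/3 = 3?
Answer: 132/5 ≈ 26.400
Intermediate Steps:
c = -9 (c = -3*3 = -9)
L(E) = 2 - E
X(t) = 2*t*(1 + t) (X(t) = (t + 1)*(2*t) = (1 + t)*(2*t) = 2*t*(1 + t))
K(S) = 10/S (K(S) = 20/((2*S)) = 20*(1/(2*S)) = 10/S)
1/K(X(L(c))) = 1/(10/((2*(2 - 1*(-9))*(1 + (2 - 1*(-9)))))) = 1/(10/((2*(2 + 9)*(1 + (2 + 9))))) = 1/(10/((2*11*(1 + 11)))) = 1/(10/((2*11*12))) = 1/(10/264) = 1/(10*(1/264)) = 1/(5/132) = 132/5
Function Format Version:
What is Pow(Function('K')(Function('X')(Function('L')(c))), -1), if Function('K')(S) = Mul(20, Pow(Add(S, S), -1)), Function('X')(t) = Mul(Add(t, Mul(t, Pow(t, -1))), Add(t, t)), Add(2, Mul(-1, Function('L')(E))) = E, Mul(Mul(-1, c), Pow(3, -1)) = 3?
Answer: Rational(132, 5) ≈ 26.400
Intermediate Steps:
c = -9 (c = Mul(-3, 3) = -9)
Function('L')(E) = Add(2, Mul(-1, E))
Function('X')(t) = Mul(2, t, Add(1, t)) (Function('X')(t) = Mul(Add(t, 1), Mul(2, t)) = Mul(Add(1, t), Mul(2, t)) = Mul(2, t, Add(1, t)))
Function('K')(S) = Mul(10, Pow(S, -1)) (Function('K')(S) = Mul(20, Pow(Mul(2, S), -1)) = Mul(20, Mul(Rational(1, 2), Pow(S, -1))) = Mul(10, Pow(S, -1)))
Pow(Function('K')(Function('X')(Function('L')(c))), -1) = Pow(Mul(10, Pow(Mul(2, Add(2, Mul(-1, -9)), Add(1, Add(2, Mul(-1, -9)))), -1)), -1) = Pow(Mul(10, Pow(Mul(2, Add(2, 9), Add(1, Add(2, 9))), -1)), -1) = Pow(Mul(10, Pow(Mul(2, 11, Add(1, 11)), -1)), -1) = Pow(Mul(10, Pow(Mul(2, 11, 12), -1)), -1) = Pow(Mul(10, Pow(264, -1)), -1) = Pow(Mul(10, Rational(1, 264)), -1) = Pow(Rational(5, 132), -1) = Rational(132, 5)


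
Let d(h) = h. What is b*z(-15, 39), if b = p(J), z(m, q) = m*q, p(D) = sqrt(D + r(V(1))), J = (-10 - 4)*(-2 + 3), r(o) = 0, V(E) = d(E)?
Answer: -585*I*sqrt(14) ≈ -2188.9*I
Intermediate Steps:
V(E) = E
J = -14 (J = -14*1 = -14)
p(D) = sqrt(D) (p(D) = sqrt(D + 0) = sqrt(D))
b = I*sqrt(14) (b = sqrt(-14) = I*sqrt(14) ≈ 3.7417*I)
b*z(-15, 39) = (I*sqrt(14))*(-15*39) = (I*sqrt(14))*(-585) = -585*I*sqrt(14)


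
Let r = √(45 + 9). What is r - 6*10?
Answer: -60 + 3*√6 ≈ -52.652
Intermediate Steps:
r = 3*√6 (r = √54 = 3*√6 ≈ 7.3485)
r - 6*10 = 3*√6 - 6*10 = 3*√6 - 60 = -60 + 3*√6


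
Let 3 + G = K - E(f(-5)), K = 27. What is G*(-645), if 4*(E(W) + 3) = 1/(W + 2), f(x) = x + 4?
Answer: -69015/4 ≈ -17254.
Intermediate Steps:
f(x) = 4 + x
E(W) = -3 + 1/(4*(2 + W)) (E(W) = -3 + 1/(4*(W + 2)) = -3 + 1/(4*(2 + W)))
G = 107/4 (G = -3 + (27 - (-23 - 12*(4 - 5))/(4*(2 + (4 - 5)))) = -3 + (27 - (-23 - 12*(-1))/(4*(2 - 1))) = -3 + (27 - (-23 + 12)/(4*1)) = -3 + (27 - (-11)/4) = -3 + (27 - 1*(-11/4)) = -3 + (27 + 11/4) = -3 + 119/4 = 107/4 ≈ 26.750)
G*(-645) = (107/4)*(-645) = -69015/4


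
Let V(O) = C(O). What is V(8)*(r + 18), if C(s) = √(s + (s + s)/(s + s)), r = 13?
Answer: 93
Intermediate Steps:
C(s) = √(1 + s) (C(s) = √(s + (2*s)/((2*s))) = √(s + (2*s)*(1/(2*s))) = √(s + 1) = √(1 + s))
V(O) = √(1 + O)
V(8)*(r + 18) = √(1 + 8)*(13 + 18) = √9*31 = 3*31 = 93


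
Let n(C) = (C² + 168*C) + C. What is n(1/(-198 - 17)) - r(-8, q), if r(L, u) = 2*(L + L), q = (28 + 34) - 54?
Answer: 1442866/46225 ≈ 31.214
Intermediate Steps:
n(C) = C² + 169*C
q = 8 (q = 62 - 54 = 8)
r(L, u) = 4*L (r(L, u) = 2*(2*L) = 4*L)
n(1/(-198 - 17)) - r(-8, q) = (169 + 1/(-198 - 17))/(-198 - 17) - 4*(-8) = (169 + 1/(-215))/(-215) - 1*(-32) = -(169 - 1/215)/215 + 32 = -1/215*36334/215 + 32 = -36334/46225 + 32 = 1442866/46225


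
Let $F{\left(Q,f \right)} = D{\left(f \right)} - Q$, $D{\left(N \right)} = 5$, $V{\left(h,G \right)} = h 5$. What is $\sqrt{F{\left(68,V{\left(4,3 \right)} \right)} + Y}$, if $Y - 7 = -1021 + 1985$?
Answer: $2 \sqrt{227} \approx 30.133$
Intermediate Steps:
$V{\left(h,G \right)} = 5 h$
$F{\left(Q,f \right)} = 5 - Q$
$Y = 971$ ($Y = 7 + \left(-1021 + 1985\right) = 7 + 964 = 971$)
$\sqrt{F{\left(68,V{\left(4,3 \right)} \right)} + Y} = \sqrt{\left(5 - 68\right) + 971} = \sqrt{-63 + 971} = \sqrt{908} = 2 \sqrt{227}$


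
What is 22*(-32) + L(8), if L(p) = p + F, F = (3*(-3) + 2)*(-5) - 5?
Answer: -666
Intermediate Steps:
F = 30 (F = (-9 + 2)*(-5) - 5 = -7*(-5) - 5 = 35 - 5 = 30)
L(p) = 30 + p (L(p) = p + 30 = 30 + p)
22*(-32) + L(8) = 22*(-32) + (30 + 8) = -704 + 38 = -666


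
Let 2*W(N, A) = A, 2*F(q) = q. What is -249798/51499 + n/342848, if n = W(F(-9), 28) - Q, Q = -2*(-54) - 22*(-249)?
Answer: -21482424283/4414082288 ≈ -4.8668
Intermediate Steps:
F(q) = q/2
W(N, A) = A/2
Q = 5586 (Q = 108 + 5478 = 5586)
n = -5572 (n = (1/2)*28 - 1*5586 = 14 - 5586 = -5572)
-249798/51499 + n/342848 = -249798/51499 - 5572/342848 = -249798*1/51499 - 5572*1/342848 = -249798/51499 - 1393/85712 = -21482424283/4414082288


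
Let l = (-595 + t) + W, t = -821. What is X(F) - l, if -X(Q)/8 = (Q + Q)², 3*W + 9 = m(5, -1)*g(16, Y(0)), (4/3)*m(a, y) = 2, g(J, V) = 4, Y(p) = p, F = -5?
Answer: 617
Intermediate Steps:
m(a, y) = 3/2 (m(a, y) = (¾)*2 = 3/2)
W = -1 (W = -3 + ((3/2)*4)/3 = -3 + (⅓)*6 = -3 + 2 = -1)
l = -1417 (l = (-595 - 821) - 1 = -1416 - 1 = -1417)
X(Q) = -32*Q² (X(Q) = -8*(Q + Q)² = -8*4*Q² = -32*Q²)
X(F) - l = -32*(-5)² - 1*(-1417) = -32*25 + 1417 = -800 + 1417 = 617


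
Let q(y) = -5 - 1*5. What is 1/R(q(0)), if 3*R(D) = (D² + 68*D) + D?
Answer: -3/590 ≈ -0.0050847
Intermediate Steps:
q(y) = -10 (q(y) = -5 - 5 = -10)
R(D) = 23*D + D²/3 (R(D) = ((D² + 68*D) + D)/3 = (D² + 69*D)/3 = 23*D + D²/3)
1/R(q(0)) = 1/((⅓)*(-10)*(69 - 10)) = 1/((⅓)*(-10)*59) = 1/(-590/3) = -3/590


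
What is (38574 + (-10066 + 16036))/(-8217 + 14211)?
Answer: 7424/999 ≈ 7.4314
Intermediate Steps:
(38574 + (-10066 + 16036))/(-8217 + 14211) = (38574 + 5970)/5994 = 44544*(1/5994) = 7424/999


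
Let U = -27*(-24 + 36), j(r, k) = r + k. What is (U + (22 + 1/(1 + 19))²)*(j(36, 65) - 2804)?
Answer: -175373343/400 ≈ -4.3843e+5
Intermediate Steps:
j(r, k) = k + r
U = -324 (U = -27*12 = -324)
(U + (22 + 1/(1 + 19))²)*(j(36, 65) - 2804) = (-324 + (22 + 1/(1 + 19))²)*((65 + 36) - 2804) = (-324 + (22 + 1/20)²)*(101 - 2804) = (-324 + (22 + 1/20)²)*(-2703) = (-324 + (441/20)²)*(-2703) = (-324 + 194481/400)*(-2703) = (64881/400)*(-2703) = -175373343/400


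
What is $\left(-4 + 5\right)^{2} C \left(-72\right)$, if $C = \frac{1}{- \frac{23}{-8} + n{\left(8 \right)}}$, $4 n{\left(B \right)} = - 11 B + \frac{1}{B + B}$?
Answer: $\frac{4608}{1223} \approx 3.7678$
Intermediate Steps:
$n{\left(B \right)} = - \frac{11 B}{4} + \frac{1}{8 B}$ ($n{\left(B \right)} = \frac{- 11 B + \frac{1}{B + B}}{4} = \frac{- 11 B + \frac{1}{2 B}}{4} = \frac{\frac{1}{2 B} - 11 B}{4} = - \frac{11 B}{4} + \frac{1}{8 B}$)
$C = - \frac{64}{1223}$ ($C = \frac{1}{- \frac{23}{-8} + \frac{1 - 22 \cdot 8^{2}}{8 \cdot 8}} = \frac{1}{\left(-23\right) \left(- \frac{1}{8}\right) + \frac{1}{8} \cdot \frac{1}{8} \left(1 - 1408\right)} = \frac{1}{\frac{23}{8} + \frac{1}{8} \cdot \frac{1}{8} \left(1 - 1408\right)} = \frac{1}{\frac{23}{8} + \frac{1}{8} \cdot \frac{1}{8} \left(-1407\right)} = \frac{1}{\frac{23}{8} - \frac{1407}{64}} = \frac{1}{- \frac{1223}{64}} = - \frac{64}{1223} \approx -0.05233$)
$\left(-4 + 5\right)^{2} C \left(-72\right) = \left(-4 + 5\right)^{2} \left(- \frac{64}{1223}\right) \left(-72\right) = 1^{2} \left(- \frac{64}{1223}\right) \left(-72\right) = 1 \left(- \frac{64}{1223}\right) \left(-72\right) = \left(- \frac{64}{1223}\right) \left(-72\right) = \frac{4608}{1223}$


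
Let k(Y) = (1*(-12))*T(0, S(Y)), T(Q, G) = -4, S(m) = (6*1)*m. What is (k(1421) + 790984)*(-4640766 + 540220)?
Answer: -3243663103472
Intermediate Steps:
S(m) = 6*m
k(Y) = 48 (k(Y) = (1*(-12))*(-4) = -12*(-4) = 48)
(k(1421) + 790984)*(-4640766 + 540220) = (48 + 790984)*(-4640766 + 540220) = 791032*(-4100546) = -3243663103472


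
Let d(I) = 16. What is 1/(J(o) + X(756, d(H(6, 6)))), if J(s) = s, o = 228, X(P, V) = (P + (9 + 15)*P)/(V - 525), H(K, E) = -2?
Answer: 509/97152 ≈ 0.0052392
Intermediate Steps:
X(P, V) = 25*P/(-525 + V) (X(P, V) = (P + 24*P)/(-525 + V) = (25*P)/(-525 + V) = 25*P/(-525 + V))
1/(J(o) + X(756, d(H(6, 6)))) = 1/(228 + 25*756/(-525 + 16)) = 1/(228 + 25*756/(-509)) = 1/(228 + 25*756*(-1/509)) = 1/(228 - 18900/509) = 1/(97152/509) = 509/97152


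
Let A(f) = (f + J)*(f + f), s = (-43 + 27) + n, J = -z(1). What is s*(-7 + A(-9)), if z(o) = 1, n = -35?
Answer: -8823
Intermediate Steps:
J = -1 (J = -1*1 = -1)
s = -51 (s = (-43 + 27) - 35 = -16 - 35 = -51)
A(f) = 2*f*(-1 + f) (A(f) = (f - 1)*(f + f) = (-1 + f)*(2*f) = 2*f*(-1 + f))
s*(-7 + A(-9)) = -51*(-7 + 2*(-9)*(-1 - 9)) = -51*(-7 + 2*(-9)*(-10)) = -51*(-7 + 180) = -51*173 = -8823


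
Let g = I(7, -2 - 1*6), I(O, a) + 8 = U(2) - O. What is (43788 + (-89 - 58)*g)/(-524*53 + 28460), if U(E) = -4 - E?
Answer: 46875/688 ≈ 68.132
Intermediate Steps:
I(O, a) = -14 - O (I(O, a) = -8 + ((-4 - 1*2) - O) = -8 + ((-4 - 2) - O) = -8 + (-6 - O) = -14 - O)
g = -21 (g = -14 - 1*7 = -14 - 7 = -21)
(43788 + (-89 - 58)*g)/(-524*53 + 28460) = (43788 + (-89 - 58)*(-21))/(-524*53 + 28460) = (43788 - 147*(-21))/(-27772 + 28460) = (43788 + 3087)/688 = 46875*(1/688) = 46875/688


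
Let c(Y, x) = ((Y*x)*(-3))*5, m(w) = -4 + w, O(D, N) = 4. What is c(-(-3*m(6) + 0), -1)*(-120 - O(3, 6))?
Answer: -11160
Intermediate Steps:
c(Y, x) = -15*Y*x (c(Y, x) = -3*Y*x*5 = -15*Y*x)
c(-(-3*m(6) + 0), -1)*(-120 - O(3, 6)) = (-15*(-(-3*(-4 + 6) + 0))*(-1))*(-120 - 1*4) = (-15*(-(-3*2 + 0))*(-1))*(-120 - 4) = -15*(-(-6 + 0))*(-1)*(-124) = -15*(-1*(-6))*(-1)*(-124) = -15*6*(-1)*(-124) = 90*(-124) = -11160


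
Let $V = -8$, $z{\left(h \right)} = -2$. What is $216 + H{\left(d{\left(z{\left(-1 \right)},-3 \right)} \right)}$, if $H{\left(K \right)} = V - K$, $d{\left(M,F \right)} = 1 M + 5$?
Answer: $205$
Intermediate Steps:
$d{\left(M,F \right)} = 5 + M$ ($d{\left(M,F \right)} = M + 5 = 5 + M$)
$H{\left(K \right)} = -8 - K$
$216 + H{\left(d{\left(z{\left(-1 \right)},-3 \right)} \right)} = 216 - 11 = 205$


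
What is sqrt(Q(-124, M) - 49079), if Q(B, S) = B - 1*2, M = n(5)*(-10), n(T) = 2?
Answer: I*sqrt(49205) ≈ 221.82*I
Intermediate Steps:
M = -20 (M = 2*(-10) = -20)
Q(B, S) = -2 + B (Q(B, S) = B - 2 = -2 + B)
sqrt(Q(-124, M) - 49079) = sqrt((-2 - 124) - 49079) = sqrt(-126 - 49079) = sqrt(-49205) = I*sqrt(49205)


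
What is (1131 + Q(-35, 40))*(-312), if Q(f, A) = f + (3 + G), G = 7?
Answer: -345072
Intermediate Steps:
Q(f, A) = 10 + f (Q(f, A) = f + (3 + 7) = f + 10 = 10 + f)
(1131 + Q(-35, 40))*(-312) = (1131 + (10 - 35))*(-312) = (1131 - 25)*(-312) = 1106*(-312) = -345072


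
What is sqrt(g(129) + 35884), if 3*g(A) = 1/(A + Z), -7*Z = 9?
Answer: sqrt(28679786710)/894 ≈ 189.43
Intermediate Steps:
Z = -9/7 (Z = -1/7*9 = -9/7 ≈ -1.2857)
g(A) = 1/(3*(-9/7 + A)) (g(A) = 1/(3*(A - 9/7)) = 1/(3*(-9/7 + A)))
sqrt(g(129) + 35884) = sqrt(7/(3*(-9 + 7*129)) + 35884) = sqrt(7/(3*(-9 + 903)) + 35884) = sqrt((7/3)/894 + 35884) = sqrt((7/3)*(1/894) + 35884) = sqrt(7/2682 + 35884) = sqrt(96240895/2682) = sqrt(28679786710)/894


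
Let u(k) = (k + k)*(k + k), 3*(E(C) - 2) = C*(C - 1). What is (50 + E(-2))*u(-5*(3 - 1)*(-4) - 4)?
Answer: 279936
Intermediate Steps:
E(C) = 2 + C*(-1 + C)/3 (E(C) = 2 + (C*(C - 1))/3 = 2 + (C*(-1 + C))/3 = 2 + C*(-1 + C)/3)
u(k) = 4*k**2 (u(k) = (2*k)*(2*k) = 4*k**2)
(50 + E(-2))*u(-5*(3 - 1)*(-4) - 4) = (50 + (2 - 1/3*(-2) + (1/3)*(-2)**2))*(4*(-5*(3 - 1)*(-4) - 4)**2) = (50 + (2 + 2/3 + (1/3)*4))*(4*(-5*2*(-4) - 4)**2) = (50 + (2 + 2/3 + 4/3))*(4*(-10*(-4) - 4)**2) = (50 + 4)*(4*(40 - 4)**2) = 54*(4*36**2) = 54*(4*1296) = 54*5184 = 279936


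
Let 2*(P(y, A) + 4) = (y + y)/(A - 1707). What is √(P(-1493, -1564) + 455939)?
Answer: √4878254515938/3271 ≈ 675.23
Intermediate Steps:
P(y, A) = -4 + y/(-1707 + A) (P(y, A) = -4 + ((y + y)/(A - 1707))/2 = -4 + ((2*y)/(-1707 + A))/2 = -4 + (2*y/(-1707 + A))/2 = -4 + y/(-1707 + A))
√(P(-1493, -1564) + 455939) = √((6828 - 1493 - 4*(-1564))/(-1707 - 1564) + 455939) = √((6828 - 1493 + 6256)/(-3271) + 455939) = √(-1/3271*11591 + 455939) = √(-11591/3271 + 455939) = √(1491364878/3271) = √4878254515938/3271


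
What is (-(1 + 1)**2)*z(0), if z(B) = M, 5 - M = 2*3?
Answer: 4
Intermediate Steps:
M = -1 (M = 5 - 2*3 = 5 - 1*6 = 5 - 6 = -1)
z(B) = -1
(-(1 + 1)**2)*z(0) = -(1 + 1)**2*(-1) = -1*2**2*(-1) = -1*4*(-1) = -4*(-1) = 4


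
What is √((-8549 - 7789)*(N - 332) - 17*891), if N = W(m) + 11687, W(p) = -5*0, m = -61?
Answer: 3*I*√20614793 ≈ 13621.0*I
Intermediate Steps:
W(p) = 0
N = 11687 (N = 0 + 11687 = 11687)
√((-8549 - 7789)*(N - 332) - 17*891) = √((-8549 - 7789)*(11687 - 332) - 17*891) = √(-16338*11355 - 15147) = √(-185517990 - 15147) = √(-185533137) = 3*I*√20614793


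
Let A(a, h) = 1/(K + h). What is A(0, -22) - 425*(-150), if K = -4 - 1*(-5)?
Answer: 1338749/21 ≈ 63750.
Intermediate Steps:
K = 1 (K = -4 + 5 = 1)
A(a, h) = 1/(1 + h)
A(0, -22) - 425*(-150) = 1/(1 - 22) - 425*(-150) = 1/(-21) + 63750 = -1/21 + 63750 = 1338749/21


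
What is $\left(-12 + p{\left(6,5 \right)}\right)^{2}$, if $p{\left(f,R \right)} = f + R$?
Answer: $1$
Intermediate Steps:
$p{\left(f,R \right)} = R + f$
$\left(-12 + p{\left(6,5 \right)}\right)^{2} = \left(-12 + \left(5 + 6\right)\right)^{2} = \left(-12 + 11\right)^{2} = \left(-1\right)^{2} = 1$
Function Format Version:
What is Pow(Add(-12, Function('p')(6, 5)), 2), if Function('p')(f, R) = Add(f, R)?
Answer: 1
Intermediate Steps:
Function('p')(f, R) = Add(R, f)
Pow(Add(-12, Function('p')(6, 5)), 2) = Pow(Add(-12, Add(5, 6)), 2) = Pow(Add(-12, 11), 2) = Pow(-1, 2) = 1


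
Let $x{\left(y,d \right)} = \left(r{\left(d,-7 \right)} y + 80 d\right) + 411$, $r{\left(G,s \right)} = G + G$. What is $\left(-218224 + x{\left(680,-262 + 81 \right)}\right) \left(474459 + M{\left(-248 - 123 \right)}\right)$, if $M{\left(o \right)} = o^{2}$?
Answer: $-292861081300$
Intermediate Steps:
$r{\left(G,s \right)} = 2 G$
$x{\left(y,d \right)} = 411 + 80 d + 2 d y$ ($x{\left(y,d \right)} = \left(2 d y + 80 d\right) + 411 = \left(80 d + 2 d y\right) + 411 = 411 + 80 d + 2 d y$)
$\left(-218224 + x{\left(680,-262 + 81 \right)}\right) \left(474459 + M{\left(-248 - 123 \right)}\right) = \left(-218224 + \left(411 + 80 \left(-262 + 81\right) + 2 \left(-262 + 81\right) 680\right)\right) \left(474459 + \left(-248 - 123\right)^{2}\right) = \left(-218224 + \left(411 + 80 \left(-181\right) + 2 \left(-181\right) 680\right)\right) \left(474459 + \left(-248 - 123\right)^{2}\right) = \left(-218224 - 260229\right) \left(474459 + \left(-371\right)^{2}\right) = \left(-218224 - 260229\right) \left(474459 + 137641\right) = \left(-478453\right) 612100 = -292861081300$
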